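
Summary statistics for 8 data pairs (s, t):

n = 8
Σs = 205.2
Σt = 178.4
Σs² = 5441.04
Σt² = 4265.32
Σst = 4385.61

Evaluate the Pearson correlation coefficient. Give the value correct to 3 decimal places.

r = (nΣst − ΣsΣt) / √[(nΣs² − (Σs)²)(nΣt² − (Σt)²)]
Numerator: 8×4385.61 − 205.2×178.4 = -1522.8
Denominator: √[(43528.32 − 42107.04)(34122.56 − 31826.56)] = √[1421.28 × 2296] = 1806.4492
r = -1522.8 / 1806.4492 ≈ -0.843

-0.843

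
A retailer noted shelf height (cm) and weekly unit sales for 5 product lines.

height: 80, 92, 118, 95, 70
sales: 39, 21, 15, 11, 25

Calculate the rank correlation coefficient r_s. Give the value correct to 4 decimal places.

Rank height: 2, 3, 5, 4, 1
Rank sales: 5, 3, 2, 1, 4
d = rank(height) − rank(sales): -3, 0, 3, 3, -3; Σd² = 36
ρ = 1 − 6Σd² / [n(n²−1)] = 1 − 6×36 / (5×24) = 1 − 216/120 ≈ -0.8000

-0.8000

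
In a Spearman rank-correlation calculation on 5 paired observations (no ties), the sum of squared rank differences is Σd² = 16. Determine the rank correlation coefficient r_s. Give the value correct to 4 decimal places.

0.2000

ρ = 1 − 6Σd² / [n(n²−1)] = 1 − 6×16 / (5×24)
  = 1 − 96/120 = 1 − 0.80000 ≈ 0.2000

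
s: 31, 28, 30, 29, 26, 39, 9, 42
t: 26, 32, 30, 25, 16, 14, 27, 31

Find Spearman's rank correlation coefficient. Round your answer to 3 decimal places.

0.000

Rank s: 6, 3, 5, 4, 2, 7, 1, 8
Rank t: 4, 8, 6, 3, 2, 1, 5, 7
d = rank(s) − rank(t): 2, -5, -1, 1, 0, 6, -4, 1; Σd² = 84
ρ = 1 − 6Σd² / [n(n²−1)] = 1 − 6×84 / (8×63) = 1 − 504/504 ≈ 0.000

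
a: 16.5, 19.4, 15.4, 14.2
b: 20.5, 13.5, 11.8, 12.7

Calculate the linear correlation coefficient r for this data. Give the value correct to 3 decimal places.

n = 4, Σa = 65.5, Σb = 58.5, Σa² = 1087.41, Σb² = 903.03, Σab = 962.21
nΣab − ΣaΣb = 3848.84 − 3831.75 = 17.09
nΣa² − (Σa)² = 4349.64 − 4290.25 = 59.39; nΣb² − (Σb)² = 3612.12 − 3422.25 = 189.87
r = 17.09 / √(59.39 × 189.87) = 17.09 / 106.1903 ≈ 0.161

0.161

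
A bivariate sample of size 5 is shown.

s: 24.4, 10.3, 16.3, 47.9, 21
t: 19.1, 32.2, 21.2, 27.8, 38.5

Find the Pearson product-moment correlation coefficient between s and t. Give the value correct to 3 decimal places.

-0.098

n = 5, Σs = 119.9, Σt = 138.8, Σs² = 3702.55, Σt² = 4106.18, Σst = 3283.38
nΣst − ΣsΣt = 16416.9 − 16642.12 = -225.22
nΣs² − (Σs)² = 18512.75 − 14376.01 = 4136.74; nΣt² − (Σt)² = 20530.9 − 19265.44 = 1265.46
r = -225.22 / √(4136.74 × 1265.46) = -225.22 / 2287.9858 ≈ -0.098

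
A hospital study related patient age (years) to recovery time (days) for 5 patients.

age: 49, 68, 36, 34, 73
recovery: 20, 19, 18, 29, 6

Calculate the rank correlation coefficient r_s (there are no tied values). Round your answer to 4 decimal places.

Rank age: 3, 4, 2, 1, 5
Rank recovery: 4, 3, 2, 5, 1
d = rank(age) − rank(recovery): -1, 1, 0, -4, 4; Σd² = 34
ρ = 1 − 6Σd² / [n(n²−1)] = 1 − 6×34 / (5×24) = 1 − 204/120 ≈ -0.7000

-0.7000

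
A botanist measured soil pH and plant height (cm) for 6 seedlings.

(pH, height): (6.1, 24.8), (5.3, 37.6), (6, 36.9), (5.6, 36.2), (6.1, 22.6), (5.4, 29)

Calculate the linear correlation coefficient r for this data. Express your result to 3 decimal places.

-0.559

n = 6, Σx = 34.5, Σy = 187.1, Σx² = 199.03, Σy² = 6052.61, Σxy = 1069.14
nΣxy − ΣxΣy = 6414.84 − 6454.95 = -40.11
nΣx² − (Σx)² = 1194.18 − 1190.25 = 3.93; nΣy² − (Σy)² = 36315.66 − 35006.41 = 1309.25
r = -40.11 / √(3.93 × 1309.25) = -40.11 / 71.7311 ≈ -0.559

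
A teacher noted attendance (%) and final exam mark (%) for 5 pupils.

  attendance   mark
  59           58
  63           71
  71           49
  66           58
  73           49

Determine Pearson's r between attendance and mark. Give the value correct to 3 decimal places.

n = 5, Σx = 332, Σy = 285, Σx² = 22176, Σy² = 16571, Σxy = 18779
nΣxy − ΣxΣy = 93895 − 94620 = -725
nΣx² − (Σx)² = 110880 − 110224 = 656; nΣy² − (Σy)² = 82855 − 81225 = 1630
r = -725 / √(656 × 1630) = -725 / 1034.0600 ≈ -0.701

-0.701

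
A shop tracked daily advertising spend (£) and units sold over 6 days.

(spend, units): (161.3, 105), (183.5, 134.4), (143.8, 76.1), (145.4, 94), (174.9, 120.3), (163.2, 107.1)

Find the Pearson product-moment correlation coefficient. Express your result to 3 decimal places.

n = 6, Σx = 972.1, Σy = 636.9, Σx² = 158733.79, Σy² = 69658.07, Σxy = 104728.87
nΣxy − ΣxΣy = 628373.22 − 619130.49 = 9242.73
nΣx² − (Σx)² = 952402.74 − 944978.41 = 7424.33; nΣy² − (Σy)² = 417948.42 − 405641.61 = 12306.81
r = 9242.73 / √(7424.33 × 12306.81) = 9242.73 / 9558.7561 ≈ 0.967

0.967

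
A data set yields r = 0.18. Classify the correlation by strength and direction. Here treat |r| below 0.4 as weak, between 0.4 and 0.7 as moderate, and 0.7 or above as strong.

r = 0.18 > 0 so the relationship is positive.
|r| = 0.18, which falls in the weak range.

weak positive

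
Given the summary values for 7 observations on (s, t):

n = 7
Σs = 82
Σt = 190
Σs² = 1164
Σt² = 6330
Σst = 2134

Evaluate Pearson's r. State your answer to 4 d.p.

r = (nΣst − ΣsΣt) / √[(nΣs² − (Σs)²)(nΣt² − (Σt)²)]
Numerator: 7×2134 − 82×190 = -642
Denominator: √[(8148 − 6724)(44310 − 36100)] = √[1424 × 8210] = 3419.2163
r = -642 / 3419.2163 ≈ -0.1878

-0.1878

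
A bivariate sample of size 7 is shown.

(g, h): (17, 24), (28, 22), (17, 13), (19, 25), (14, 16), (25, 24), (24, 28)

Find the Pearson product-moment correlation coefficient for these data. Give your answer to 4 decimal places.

0.5453

n = 7, Σg = 144, Σh = 152, Σg² = 3120, Σh² = 3470, Σgh = 3216
nΣgh − ΣgΣh = 22512 − 21888 = 624
nΣg² − (Σg)² = 21840 − 20736 = 1104; nΣh² − (Σh)² = 24290 − 23104 = 1186
r = 624 / √(1104 × 1186) = 624 / 1144.2657 ≈ 0.5453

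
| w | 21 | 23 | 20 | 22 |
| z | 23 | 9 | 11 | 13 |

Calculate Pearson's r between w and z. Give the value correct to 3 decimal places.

-0.332

n = 4, Σw = 86, Σz = 56, Σw² = 1854, Σz² = 900, Σwz = 1196
nΣwz − ΣwΣz = 4784 − 4816 = -32
nΣw² − (Σw)² = 7416 − 7396 = 20; nΣz² − (Σz)² = 3600 − 3136 = 464
r = -32 / √(20 × 464) = -32 / 96.3328 ≈ -0.332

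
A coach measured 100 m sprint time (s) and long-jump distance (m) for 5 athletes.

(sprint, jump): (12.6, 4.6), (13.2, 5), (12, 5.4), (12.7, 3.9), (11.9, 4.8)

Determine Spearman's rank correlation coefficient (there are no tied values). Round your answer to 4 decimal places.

-0.2000

Rank sprint: 3, 5, 2, 4, 1
Rank jump: 2, 4, 5, 1, 3
d = rank(sprint) − rank(jump): 1, 1, -3, 3, -2; Σd² = 24
ρ = 1 − 6Σd² / [n(n²−1)] = 1 − 6×24 / (5×24) = 1 − 144/120 ≈ -0.2000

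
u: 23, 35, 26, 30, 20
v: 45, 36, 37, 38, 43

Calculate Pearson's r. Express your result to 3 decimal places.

-0.816

n = 5, Σu = 134, Σv = 199, Σu² = 3730, Σv² = 7983, Σuv = 5257
nΣuv − ΣuΣv = 26285 − 26666 = -381
nΣu² − (Σu)² = 18650 − 17956 = 694; nΣv² − (Σv)² = 39915 − 39601 = 314
r = -381 / √(694 × 314) = -381 / 466.8147 ≈ -0.816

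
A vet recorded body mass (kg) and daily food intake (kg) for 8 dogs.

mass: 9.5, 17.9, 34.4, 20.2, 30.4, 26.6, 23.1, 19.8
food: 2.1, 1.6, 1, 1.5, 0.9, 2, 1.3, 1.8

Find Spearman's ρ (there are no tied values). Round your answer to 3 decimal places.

Rank mass: 1, 2, 8, 4, 7, 6, 5, 3
Rank food: 8, 5, 2, 4, 1, 7, 3, 6
d = rank(mass) − rank(food): -7, -3, 6, 0, 6, -1, 2, -3; Σd² = 144
ρ = 1 − 6Σd² / [n(n²−1)] = 1 − 6×144 / (8×63) = 1 − 864/504 ≈ -0.714

-0.714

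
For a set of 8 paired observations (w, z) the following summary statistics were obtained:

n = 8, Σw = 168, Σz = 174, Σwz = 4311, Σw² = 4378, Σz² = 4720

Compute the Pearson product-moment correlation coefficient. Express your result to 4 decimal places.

r = (nΣwz − ΣwΣz) / √[(nΣw² − (Σw)²)(nΣz² − (Σz)²)]
Numerator: 8×4311 − 168×174 = 5256
Denominator: √[(35024 − 28224)(37760 − 30276)] = √[6800 × 7484] = 7133.8068
r = 5256 / 7133.8068 ≈ 0.7368

0.7368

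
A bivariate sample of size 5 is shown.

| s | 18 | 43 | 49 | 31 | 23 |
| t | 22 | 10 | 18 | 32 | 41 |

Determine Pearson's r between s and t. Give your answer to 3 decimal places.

-0.617

n = 5, Σs = 164, Σt = 123, Σs² = 6064, Σt² = 3613, Σst = 3643
nΣst − ΣsΣt = 18215 − 20172 = -1957
nΣs² − (Σs)² = 30320 − 26896 = 3424; nΣt² − (Σt)² = 18065 − 15129 = 2936
r = -1957 / √(3424 × 2936) = -1957 / 3170.6252 ≈ -0.617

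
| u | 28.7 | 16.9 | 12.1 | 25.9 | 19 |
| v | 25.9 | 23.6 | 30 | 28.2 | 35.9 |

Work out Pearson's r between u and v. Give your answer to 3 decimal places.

-0.230

n = 5, Σu = 102.6, Σv = 143.6, Σu² = 2287.52, Σv² = 4211.82, Σuv = 2917.65
nΣuv − ΣuΣv = 14588.25 − 14733.36 = -145.11
nΣu² − (Σu)² = 11437.6 − 10526.76 = 910.84; nΣv² − (Σv)² = 21059.1 − 20620.96 = 438.14
r = -145.11 / √(910.84 × 438.14) = -145.11 / 631.7242 ≈ -0.230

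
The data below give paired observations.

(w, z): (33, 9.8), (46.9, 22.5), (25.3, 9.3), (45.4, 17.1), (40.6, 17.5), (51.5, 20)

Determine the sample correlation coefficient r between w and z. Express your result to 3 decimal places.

0.914

n = 6, Σw = 242.7, Σz = 96.2, Σw² = 10290.47, Σz² = 1687.44, Σwz = 4130.78
nΣwz − ΣwΣz = 24784.68 − 23347.74 = 1436.94
nΣw² − (Σw)² = 61742.82 − 58903.29 = 2839.53; nΣz² − (Σz)² = 10124.64 − 9254.44 = 870.2
r = 1436.94 / √(2839.53 × 870.2) = 1436.94 / 1571.9284 ≈ 0.914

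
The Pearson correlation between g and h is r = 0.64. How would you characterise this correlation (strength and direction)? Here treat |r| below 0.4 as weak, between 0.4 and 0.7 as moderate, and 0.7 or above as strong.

moderate positive

r = 0.64 > 0 so the relationship is positive.
|r| = 0.64, which falls in the moderate range.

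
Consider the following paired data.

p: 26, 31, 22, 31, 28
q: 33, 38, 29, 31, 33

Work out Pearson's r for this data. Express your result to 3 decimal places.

0.644

n = 5, Σp = 138, Σq = 164, Σp² = 3866, Σq² = 5424, Σpq = 4559
nΣpq − ΣpΣq = 22795 − 22632 = 163
nΣp² − (Σp)² = 19330 − 19044 = 286; nΣq² − (Σq)² = 27120 − 26896 = 224
r = 163 / √(286 × 224) = 163 / 253.1087 ≈ 0.644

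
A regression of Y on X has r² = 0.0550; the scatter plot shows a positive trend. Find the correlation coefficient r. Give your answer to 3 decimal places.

0.235

|r| = √0.0550 = 0.235
The association is positive, so r = 0.235.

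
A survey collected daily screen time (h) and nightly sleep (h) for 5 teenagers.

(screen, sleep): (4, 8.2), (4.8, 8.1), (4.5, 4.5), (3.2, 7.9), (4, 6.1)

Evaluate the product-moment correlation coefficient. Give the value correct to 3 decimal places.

-0.271

n = 5, Σx = 20.5, Σy = 34.8, Σx² = 85.53, Σy² = 252.72, Σxy = 141.61
nΣxy − ΣxΣy = 708.05 − 713.4 = -5.35
nΣx² − (Σx)² = 427.65 − 420.25 = 7.4; nΣy² − (Σy)² = 1263.6 − 1211.04 = 52.56
r = -5.35 / √(7.4 × 52.56) = -5.35 / 19.7217 ≈ -0.271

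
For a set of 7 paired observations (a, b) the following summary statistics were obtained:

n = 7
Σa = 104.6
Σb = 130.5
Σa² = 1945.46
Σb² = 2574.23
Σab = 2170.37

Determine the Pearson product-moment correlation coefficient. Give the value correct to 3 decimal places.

0.948

r = (nΣab − ΣaΣb) / √[(nΣa² − (Σa)²)(nΣb² − (Σb)²)]
Numerator: 7×2170.37 − 104.6×130.5 = 1542.29
Denominator: √[(13618.22 − 10941.16)(18019.61 − 17030.25)] = √[2677.06 × 989.36] = 1627.4446
r = 1542.29 / 1627.4446 ≈ 0.948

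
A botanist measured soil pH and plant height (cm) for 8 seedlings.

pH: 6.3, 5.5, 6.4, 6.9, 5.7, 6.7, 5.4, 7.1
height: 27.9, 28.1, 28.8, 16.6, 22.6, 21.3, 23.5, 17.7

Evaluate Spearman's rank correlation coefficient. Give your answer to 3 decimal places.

Rank pH: 4, 2, 5, 7, 3, 6, 1, 8
Rank height: 6, 7, 8, 1, 4, 3, 5, 2
d = rank(pH) − rank(height): -2, -5, -3, 6, -1, 3, -4, 6; Σd² = 136
ρ = 1 − 6Σd² / [n(n²−1)] = 1 − 6×136 / (8×63) = 1 − 816/504 ≈ -0.619

-0.619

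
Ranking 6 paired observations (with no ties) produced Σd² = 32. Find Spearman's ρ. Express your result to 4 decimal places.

ρ = 1 − 6Σd² / [n(n²−1)] = 1 − 6×32 / (6×35)
  = 1 − 192/210 = 1 − 0.91429 ≈ 0.0857

0.0857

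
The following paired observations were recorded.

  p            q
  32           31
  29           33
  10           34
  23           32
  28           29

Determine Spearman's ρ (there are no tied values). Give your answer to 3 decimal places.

-0.500

Rank p: 5, 4, 1, 2, 3
Rank q: 2, 4, 5, 3, 1
d = rank(p) − rank(q): 3, 0, -4, -1, 2; Σd² = 30
ρ = 1 − 6Σd² / [n(n²−1)] = 1 − 6×30 / (5×24) = 1 − 180/120 ≈ -0.500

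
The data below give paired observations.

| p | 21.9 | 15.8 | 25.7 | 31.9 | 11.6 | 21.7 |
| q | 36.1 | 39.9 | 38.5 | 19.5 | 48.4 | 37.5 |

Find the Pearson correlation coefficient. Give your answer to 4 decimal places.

n = 6, Σp = 128.6, Σq = 219.9, Σp² = 3012.8, Σq² = 8506.53, Σpq = 4407.7
nΣpq − ΣpΣq = 26446.2 − 28279.14 = -1832.94
nΣp² − (Σp)² = 18076.8 − 16537.96 = 1538.84; nΣq² − (Σq)² = 51039.18 − 48356.01 = 2683.17
r = -1832.94 / √(1538.84 × 2683.17) = -1832.94 / 2031.9865 ≈ -0.9020

-0.9020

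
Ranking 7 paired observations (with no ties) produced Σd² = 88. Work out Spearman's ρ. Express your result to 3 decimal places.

ρ = 1 − 6Σd² / [n(n²−1)] = 1 − 6×88 / (7×48)
  = 1 − 528/336 = 1 − 1.5714 ≈ -0.571

-0.571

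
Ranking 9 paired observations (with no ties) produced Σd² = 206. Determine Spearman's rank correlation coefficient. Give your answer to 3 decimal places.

-0.717

ρ = 1 − 6Σd² / [n(n²−1)] = 1 − 6×206 / (9×80)
  = 1 − 1236/720 = 1 − 1.7167 ≈ -0.717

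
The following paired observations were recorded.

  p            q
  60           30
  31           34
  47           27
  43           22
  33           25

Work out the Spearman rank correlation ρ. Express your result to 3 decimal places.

-0.100

Rank p: 5, 1, 4, 3, 2
Rank q: 4, 5, 3, 1, 2
d = rank(p) − rank(q): 1, -4, 1, 2, 0; Σd² = 22
ρ = 1 − 6Σd² / [n(n²−1)] = 1 − 6×22 / (5×24) = 1 − 132/120 ≈ -0.100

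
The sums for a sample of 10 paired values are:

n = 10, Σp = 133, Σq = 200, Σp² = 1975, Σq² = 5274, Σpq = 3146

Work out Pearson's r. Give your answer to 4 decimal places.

r = (nΣpq − ΣpΣq) / √[(nΣp² − (Σp)²)(nΣq² − (Σq)²)]
Numerator: 10×3146 − 133×200 = 4860
Denominator: √[(19750 − 17689)(52740 − 40000)] = √[2061 × 12740] = 5124.1721
r = 4860 / 5124.1721 ≈ 0.9484

0.9484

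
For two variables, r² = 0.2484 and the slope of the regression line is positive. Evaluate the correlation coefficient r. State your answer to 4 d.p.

|r| = √0.2484 = 0.4984
The association is positive, so r = 0.4984.

0.4984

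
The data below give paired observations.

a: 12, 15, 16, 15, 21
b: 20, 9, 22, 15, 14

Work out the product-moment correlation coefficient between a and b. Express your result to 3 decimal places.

n = 5, Σa = 79, Σb = 80, Σa² = 1291, Σb² = 1386, Σab = 1246
nΣab − ΣaΣb = 6230 − 6320 = -90
nΣa² − (Σa)² = 6455 − 6241 = 214; nΣb² − (Σb)² = 6930 − 6400 = 530
r = -90 / √(214 × 530) = -90 / 336.7789 ≈ -0.267

-0.267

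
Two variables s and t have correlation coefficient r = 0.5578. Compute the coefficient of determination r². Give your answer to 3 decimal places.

r² = (0.5578)² = 0.311

0.311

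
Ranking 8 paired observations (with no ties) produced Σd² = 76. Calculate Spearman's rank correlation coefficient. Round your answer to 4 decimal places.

ρ = 1 − 6Σd² / [n(n²−1)] = 1 − 6×76 / (8×63)
  = 1 − 456/504 = 1 − 0.90476 ≈ 0.0952

0.0952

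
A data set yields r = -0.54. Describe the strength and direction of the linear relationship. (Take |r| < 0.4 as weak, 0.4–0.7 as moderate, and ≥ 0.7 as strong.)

r = -0.54 < 0 so the relationship is negative.
|r| = 0.54, which falls in the moderate range.

moderate negative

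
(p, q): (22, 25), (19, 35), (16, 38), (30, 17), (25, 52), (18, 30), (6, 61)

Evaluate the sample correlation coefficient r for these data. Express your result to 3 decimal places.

n = 7, Σp = 136, Σq = 258, Σp² = 2986, Σq² = 10908, Σpq = 4539
nΣpq − ΣpΣq = 31773 − 35088 = -3315
nΣp² − (Σp)² = 20902 − 18496 = 2406; nΣq² − (Σq)² = 76356 − 66564 = 9792
r = -3315 / √(2406 × 9792) = -3315 / 4853.8183 ≈ -0.683

-0.683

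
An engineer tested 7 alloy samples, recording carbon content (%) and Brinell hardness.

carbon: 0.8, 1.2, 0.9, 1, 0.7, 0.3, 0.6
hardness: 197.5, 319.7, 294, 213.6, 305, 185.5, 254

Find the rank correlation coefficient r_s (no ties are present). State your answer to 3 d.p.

Rank carbon: 4, 7, 5, 6, 3, 1, 2
Rank hardness: 2, 7, 5, 3, 6, 1, 4
d = rank(carbon) − rank(hardness): 2, 0, 0, 3, -3, 0, -2; Σd² = 26
ρ = 1 − 6Σd² / [n(n²−1)] = 1 − 6×26 / (7×48) = 1 − 156/336 ≈ 0.536

0.536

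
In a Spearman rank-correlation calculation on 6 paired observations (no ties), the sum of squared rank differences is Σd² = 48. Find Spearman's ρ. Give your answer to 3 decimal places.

-0.371

ρ = 1 − 6Σd² / [n(n²−1)] = 1 − 6×48 / (6×35)
  = 1 − 288/210 = 1 − 1.3714 ≈ -0.371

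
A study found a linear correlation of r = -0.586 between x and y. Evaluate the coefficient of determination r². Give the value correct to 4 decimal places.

r² = (-0.586)² = 0.3434

0.3434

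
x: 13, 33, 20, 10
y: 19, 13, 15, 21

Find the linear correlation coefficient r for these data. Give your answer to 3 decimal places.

n = 4, Σx = 76, Σy = 68, Σx² = 1758, Σy² = 1196, Σxy = 1186
nΣxy − ΣxΣy = 4744 − 5168 = -424
nΣx² − (Σx)² = 7032 − 5776 = 1256; nΣy² − (Σy)² = 4784 − 4624 = 160
r = -424 / √(1256 × 160) = -424 / 448.2856 ≈ -0.946

-0.946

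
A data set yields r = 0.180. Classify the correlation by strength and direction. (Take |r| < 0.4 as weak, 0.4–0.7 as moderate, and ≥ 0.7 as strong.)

r = 0.180 > 0 so the relationship is positive.
|r| = 0.180, which falls in the weak range.

weak positive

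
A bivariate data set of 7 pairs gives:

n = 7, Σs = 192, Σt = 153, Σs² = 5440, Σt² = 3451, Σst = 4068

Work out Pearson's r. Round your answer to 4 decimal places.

r = (nΣst − ΣsΣt) / √[(nΣs² − (Σs)²)(nΣt² − (Σt)²)]
Numerator: 7×4068 − 192×153 = -900
Denominator: √[(38080 − 36864)(24157 − 23409)] = √[1216 × 748] = 953.7127
r = -900 / 953.7127 ≈ -0.9437

-0.9437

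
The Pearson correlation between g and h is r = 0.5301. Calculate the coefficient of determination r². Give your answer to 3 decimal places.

0.281

r² = (0.5301)² = 0.281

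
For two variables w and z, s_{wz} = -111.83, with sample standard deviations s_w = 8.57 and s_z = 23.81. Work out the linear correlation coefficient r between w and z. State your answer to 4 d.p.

r = Cov(w,z) / (s_w · s_z) = -111.83 / (8.57 × 23.81)
  = -111.83 / 204.0517 ≈ -0.5480

-0.5480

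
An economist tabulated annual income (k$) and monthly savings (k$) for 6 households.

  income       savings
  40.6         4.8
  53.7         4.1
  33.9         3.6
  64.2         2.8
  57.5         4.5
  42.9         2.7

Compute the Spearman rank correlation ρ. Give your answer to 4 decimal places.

-0.1429

Rank income: 2, 4, 1, 6, 5, 3
Rank savings: 6, 4, 3, 2, 5, 1
d = rank(income) − rank(savings): -4, 0, -2, 4, 0, 2; Σd² = 40
ρ = 1 − 6Σd² / [n(n²−1)] = 1 − 6×40 / (6×35) = 1 − 240/210 ≈ -0.1429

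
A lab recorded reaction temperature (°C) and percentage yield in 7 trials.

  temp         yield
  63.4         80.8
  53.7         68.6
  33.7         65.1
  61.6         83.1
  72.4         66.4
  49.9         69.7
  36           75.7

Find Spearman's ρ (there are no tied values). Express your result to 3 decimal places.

Rank temp: 6, 4, 1, 5, 7, 3, 2
Rank yield: 6, 3, 1, 7, 2, 4, 5
d = rank(temp) − rank(yield): 0, 1, 0, -2, 5, -1, -3; Σd² = 40
ρ = 1 − 6Σd² / [n(n²−1)] = 1 − 6×40 / (7×48) = 1 − 240/336 ≈ 0.286

0.286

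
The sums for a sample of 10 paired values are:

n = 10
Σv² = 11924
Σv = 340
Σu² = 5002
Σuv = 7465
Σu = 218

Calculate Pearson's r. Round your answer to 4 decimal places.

0.1758

r = (nΣuv − ΣuΣv) / √[(nΣu² − (Σu)²)(nΣv² − (Σv)²)]
Numerator: 10×7465 − 218×340 = 530
Denominator: √[(50020 − 47524)(119240 − 115600)] = √[2496 × 3640] = 3014.2064
r = 530 / 3014.2064 ≈ 0.1758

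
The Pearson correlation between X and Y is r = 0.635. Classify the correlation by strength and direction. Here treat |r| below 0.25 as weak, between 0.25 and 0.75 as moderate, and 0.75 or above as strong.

moderate positive

r = 0.635 > 0 so the relationship is positive.
|r| = 0.635, which falls in the moderate range.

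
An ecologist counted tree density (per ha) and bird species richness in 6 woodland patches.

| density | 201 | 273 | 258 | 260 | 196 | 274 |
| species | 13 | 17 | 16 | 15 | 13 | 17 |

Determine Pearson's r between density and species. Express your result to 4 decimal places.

n = 6, Σx = 1462, Σy = 91, Σx² = 362586, Σy² = 1397, Σxy = 22488
nΣxy − ΣxΣy = 134928 − 133042 = 1886
nΣx² − (Σx)² = 2175516 − 2137444 = 38072; nΣy² − (Σy)² = 8382 − 8281 = 101
r = 1886 / √(38072 × 101) = 1886 / 1960.9365 ≈ 0.9618

0.9618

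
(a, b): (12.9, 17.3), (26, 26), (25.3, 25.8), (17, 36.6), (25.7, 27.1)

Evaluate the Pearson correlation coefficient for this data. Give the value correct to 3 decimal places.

n = 5, Σa = 106.9, Σb = 132.8, Σa² = 2431.99, Σb² = 3714.9, Σab = 2870.58
nΣab − ΣaΣb = 14352.9 − 14196.32 = 156.58
nΣa² − (Σa)² = 12159.95 − 11427.61 = 732.34; nΣb² − (Σb)² = 18574.5 − 17635.84 = 938.66
r = 156.58 / √(732.34 × 938.66) = 156.58 / 829.1069 ≈ 0.189

0.189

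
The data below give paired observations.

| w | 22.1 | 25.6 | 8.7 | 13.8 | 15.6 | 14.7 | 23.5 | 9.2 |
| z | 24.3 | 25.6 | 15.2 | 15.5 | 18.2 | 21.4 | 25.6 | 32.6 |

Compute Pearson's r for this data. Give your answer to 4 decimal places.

n = 8, Σw = 133.2, Σz = 178.4, Σw² = 2506.24, Σz² = 4224.46, Σwz = 3038.55
nΣwz − ΣwΣz = 24308.4 − 23762.88 = 545.52
nΣw² − (Σw)² = 20049.92 − 17742.24 = 2307.68; nΣz² − (Σz)² = 33795.68 − 31826.56 = 1969.12
r = 545.52 / √(2307.68 × 1969.12) = 545.52 / 2131.6892 ≈ 0.2559

0.2559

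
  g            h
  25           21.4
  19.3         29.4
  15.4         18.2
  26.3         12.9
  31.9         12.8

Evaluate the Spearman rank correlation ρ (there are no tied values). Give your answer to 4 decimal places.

-0.7000

Rank g: 3, 2, 1, 4, 5
Rank h: 4, 5, 3, 2, 1
d = rank(g) − rank(h): -1, -3, -2, 2, 4; Σd² = 34
ρ = 1 − 6Σd² / [n(n²−1)] = 1 − 6×34 / (5×24) = 1 − 204/120 ≈ -0.7000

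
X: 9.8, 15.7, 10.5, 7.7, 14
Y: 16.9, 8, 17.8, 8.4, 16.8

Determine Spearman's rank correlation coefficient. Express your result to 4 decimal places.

Rank X: 2, 5, 3, 1, 4
Rank Y: 4, 1, 5, 2, 3
d = rank(X) − rank(Y): -2, 4, -2, -1, 1; Σd² = 26
ρ = 1 − 6Σd² / [n(n²−1)] = 1 − 6×26 / (5×24) = 1 − 156/120 ≈ -0.3000

-0.3000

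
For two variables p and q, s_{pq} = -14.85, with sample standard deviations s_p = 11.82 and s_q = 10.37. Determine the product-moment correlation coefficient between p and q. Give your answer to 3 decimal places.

r = Cov(p,q) / (s_p · s_q) = -14.85 / (11.82 × 10.37)
  = -14.85 / 122.5734 ≈ -0.121

-0.121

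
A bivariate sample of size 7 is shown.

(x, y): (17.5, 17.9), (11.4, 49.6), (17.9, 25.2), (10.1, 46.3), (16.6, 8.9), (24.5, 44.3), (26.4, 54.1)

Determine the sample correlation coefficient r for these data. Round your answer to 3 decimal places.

0.127

n = 7, Σx = 124.4, Σy = 246.3, Σx² = 2431.4, Σy² = 10527.81, Σxy = 4458.73
nΣxy − ΣxΣy = 31211.11 − 30639.72 = 571.39
nΣx² − (Σx)² = 17019.8 − 15475.36 = 1544.44; nΣy² − (Σy)² = 73694.67 − 60663.69 = 13030.98
r = 571.39 / √(1544.44 × 13030.98) = 571.39 / 4486.1528 ≈ 0.127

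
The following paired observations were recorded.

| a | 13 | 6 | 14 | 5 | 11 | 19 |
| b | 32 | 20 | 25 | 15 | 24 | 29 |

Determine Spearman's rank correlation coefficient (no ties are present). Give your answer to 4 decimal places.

0.8286

Rank a: 4, 2, 5, 1, 3, 6
Rank b: 6, 2, 4, 1, 3, 5
d = rank(a) − rank(b): -2, 0, 1, 0, 0, 1; Σd² = 6
ρ = 1 − 6Σd² / [n(n²−1)] = 1 − 6×6 / (6×35) = 1 − 36/210 ≈ 0.8286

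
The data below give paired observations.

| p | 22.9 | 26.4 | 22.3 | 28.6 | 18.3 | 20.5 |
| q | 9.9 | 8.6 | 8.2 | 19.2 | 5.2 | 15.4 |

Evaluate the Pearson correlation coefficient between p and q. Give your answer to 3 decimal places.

0.570

n = 6, Σp = 139, Σq = 66.5, Σp² = 3291.76, Σq² = 872.05, Σpq = 1596.59
nΣpq − ΣpΣq = 9579.54 − 9243.5 = 336.04
nΣp² − (Σp)² = 19750.56 − 19321 = 429.56; nΣq² − (Σq)² = 5232.3 − 4422.25 = 810.05
r = 336.04 / √(429.56 × 810.05) = 336.04 / 589.8856 ≈ 0.570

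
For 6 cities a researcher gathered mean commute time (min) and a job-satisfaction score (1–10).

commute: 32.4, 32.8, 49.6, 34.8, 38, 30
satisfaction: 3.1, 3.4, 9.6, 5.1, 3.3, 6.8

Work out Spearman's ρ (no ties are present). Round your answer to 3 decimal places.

Rank commute: 2, 3, 6, 4, 5, 1
Rank satisfaction: 1, 3, 6, 4, 2, 5
d = rank(commute) − rank(satisfaction): 1, 0, 0, 0, 3, -4; Σd² = 26
ρ = 1 − 6Σd² / [n(n²−1)] = 1 − 6×26 / (6×35) = 1 − 156/210 ≈ 0.257

0.257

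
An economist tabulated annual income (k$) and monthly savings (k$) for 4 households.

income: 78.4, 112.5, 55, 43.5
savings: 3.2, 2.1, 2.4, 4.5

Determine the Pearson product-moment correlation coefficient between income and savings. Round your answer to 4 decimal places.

n = 4, Σx = 289.4, Σy = 12.2, Σx² = 23720.06, Σy² = 40.66, Σxy = 814.88
nΣxy − ΣxΣy = 3259.52 − 3530.68 = -271.16
nΣx² − (Σx)² = 94880.24 − 83752.36 = 11127.88; nΣy² − (Σy)² = 162.64 − 148.84 = 13.8
r = -271.16 / √(11127.88 × 13.8) = -271.16 / 391.8734 ≈ -0.6920

-0.6920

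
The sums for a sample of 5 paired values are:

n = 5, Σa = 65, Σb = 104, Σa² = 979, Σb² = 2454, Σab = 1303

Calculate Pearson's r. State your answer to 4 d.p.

-0.2482

r = (nΣab − ΣaΣb) / √[(nΣa² − (Σa)²)(nΣb² − (Σb)²)]
Numerator: 5×1303 − 65×104 = -245
Denominator: √[(4895 − 4225)(12270 − 10816)] = √[670 × 1454] = 987.0056
r = -245 / 987.0056 ≈ -0.2482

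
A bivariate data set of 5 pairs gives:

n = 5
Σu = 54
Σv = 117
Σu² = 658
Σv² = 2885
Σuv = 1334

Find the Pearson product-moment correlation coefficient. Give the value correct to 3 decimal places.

r = (nΣuv − ΣuΣv) / √[(nΣu² − (Σu)²)(nΣv² − (Σv)²)]
Numerator: 5×1334 − 54×117 = 352
Denominator: √[(3290 − 2916)(14425 − 13689)] = √[374 × 736] = 524.6561
r = 352 / 524.6561 ≈ 0.671

0.671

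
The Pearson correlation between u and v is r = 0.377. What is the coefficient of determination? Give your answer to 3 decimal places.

r² = (0.377)² = 0.142

0.142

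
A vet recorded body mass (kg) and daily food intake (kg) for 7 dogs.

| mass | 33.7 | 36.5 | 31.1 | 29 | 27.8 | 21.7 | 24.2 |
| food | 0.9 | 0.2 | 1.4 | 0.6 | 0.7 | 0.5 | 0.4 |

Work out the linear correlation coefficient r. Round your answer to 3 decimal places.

0.131

n = 7, Σx = 204, Σy = 4.7, Σx² = 6105.52, Σy² = 4.07, Σxy = 138.56
nΣxy − ΣxΣy = 969.92 − 958.8 = 11.12
nΣx² − (Σx)² = 42738.64 − 41616 = 1122.64; nΣy² − (Σy)² = 28.49 − 22.09 = 6.4
r = 11.12 / √(1122.64 × 6.4) = 11.12 / 84.7638 ≈ 0.131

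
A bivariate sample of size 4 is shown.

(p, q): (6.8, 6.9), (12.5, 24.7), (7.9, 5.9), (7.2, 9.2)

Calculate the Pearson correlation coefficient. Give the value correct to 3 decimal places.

n = 4, Σp = 34.4, Σq = 46.7, Σp² = 316.74, Σq² = 777.15, Σpq = 468.52
nΣpq − ΣpΣq = 1874.08 − 1606.48 = 267.6
nΣp² − (Σp)² = 1266.96 − 1183.36 = 83.6; nΣq² − (Σq)² = 3108.6 − 2180.89 = 927.71
r = 267.6 / √(83.6 × 927.71) = 267.6 / 278.4898 ≈ 0.961

0.961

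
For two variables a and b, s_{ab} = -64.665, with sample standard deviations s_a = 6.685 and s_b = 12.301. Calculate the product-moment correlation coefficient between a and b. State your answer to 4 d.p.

r = Cov(a,b) / (s_a · s_b) = -64.665 / (6.685 × 12.301)
  = -64.665 / 82.2322 ≈ -0.7864

-0.7864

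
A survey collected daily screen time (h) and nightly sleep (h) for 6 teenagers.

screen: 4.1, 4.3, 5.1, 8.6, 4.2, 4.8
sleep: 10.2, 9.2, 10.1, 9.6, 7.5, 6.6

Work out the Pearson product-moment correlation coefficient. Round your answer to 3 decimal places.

n = 6, Σx = 31.1, Σy = 53.2, Σx² = 175.95, Σy² = 482.66, Σxy = 278.63
nΣxy − ΣxΣy = 1671.78 − 1654.52 = 17.26
nΣx² − (Σx)² = 1055.7 − 967.21 = 88.49; nΣy² − (Σy)² = 2895.96 − 2830.24 = 65.72
r = 17.26 / √(88.49 × 65.72) = 17.26 / 76.2598 ≈ 0.226

0.226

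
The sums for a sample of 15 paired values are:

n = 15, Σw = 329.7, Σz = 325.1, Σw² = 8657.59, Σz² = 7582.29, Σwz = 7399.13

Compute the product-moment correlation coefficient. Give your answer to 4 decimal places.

r = (nΣwz − ΣwΣz) / √[(nΣw² − (Σw)²)(nΣz² − (Σz)²)]
Numerator: 15×7399.13 − 329.7×325.1 = 3801.48
Denominator: √[(129863.85 − 108702.09)(113734.35 − 105690.01)] = √[21161.76 × 8044.34] = 13047.3136
r = 3801.48 / 13047.3136 ≈ 0.2914

0.2914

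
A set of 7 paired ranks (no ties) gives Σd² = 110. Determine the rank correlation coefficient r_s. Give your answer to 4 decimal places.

ρ = 1 − 6Σd² / [n(n²−1)] = 1 − 6×110 / (7×48)
  = 1 − 660/336 = 1 − 1.96429 ≈ -0.9643

-0.9643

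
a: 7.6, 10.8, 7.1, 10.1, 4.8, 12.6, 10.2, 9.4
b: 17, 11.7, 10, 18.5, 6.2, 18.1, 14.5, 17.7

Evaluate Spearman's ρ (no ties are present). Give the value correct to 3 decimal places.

0.548

Rank a: 3, 7, 2, 5, 1, 8, 6, 4
Rank b: 5, 3, 2, 8, 1, 7, 4, 6
d = rank(a) − rank(b): -2, 4, 0, -3, 0, 1, 2, -2; Σd² = 38
ρ = 1 − 6Σd² / [n(n²−1)] = 1 − 6×38 / (8×63) = 1 − 228/504 ≈ 0.548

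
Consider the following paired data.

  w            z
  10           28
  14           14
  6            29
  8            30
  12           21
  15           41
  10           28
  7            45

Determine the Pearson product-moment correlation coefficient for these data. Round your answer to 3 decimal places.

-0.298

n = 8, Σw = 82, Σz = 236, Σw² = 914, Σz² = 7652, Σwz = 2352
nΣwz − ΣwΣz = 18816 − 19352 = -536
nΣw² − (Σw)² = 7312 − 6724 = 588; nΣz² − (Σz)² = 61216 − 55696 = 5520
r = -536 / √(588 × 5520) = -536 / 1801.5993 ≈ -0.298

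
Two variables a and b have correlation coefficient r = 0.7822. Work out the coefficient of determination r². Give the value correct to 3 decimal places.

0.612

r² = (0.7822)² = 0.612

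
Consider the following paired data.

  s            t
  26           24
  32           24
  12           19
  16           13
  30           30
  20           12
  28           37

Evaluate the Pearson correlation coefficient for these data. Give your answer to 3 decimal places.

n = 7, Σs = 164, Σt = 159, Σs² = 4184, Σt² = 4095, Σst = 4004
nΣst − ΣsΣt = 28028 − 26076 = 1952
nΣs² − (Σs)² = 29288 − 26896 = 2392; nΣt² − (Σt)² = 28665 − 25281 = 3384
r = 1952 / √(2392 × 3384) = 1952 / 2845.0884 ≈ 0.686

0.686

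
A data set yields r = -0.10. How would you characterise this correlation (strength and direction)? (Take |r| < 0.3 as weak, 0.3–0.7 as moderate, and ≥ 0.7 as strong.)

weak negative

r = -0.10 < 0 so the relationship is negative.
|r| = 0.10, which falls in the weak range.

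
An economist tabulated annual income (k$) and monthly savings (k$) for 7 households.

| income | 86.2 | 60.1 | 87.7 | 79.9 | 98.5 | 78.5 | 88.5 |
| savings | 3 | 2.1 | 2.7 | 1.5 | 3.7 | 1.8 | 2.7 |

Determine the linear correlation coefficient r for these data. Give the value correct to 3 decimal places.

n = 7, Σx = 579.4, Σy = 17.5, Σx² = 48814.5, Σy² = 47.17, Σxy = 1486.15
nΣxy − ΣxΣy = 10403.05 − 10139.5 = 263.55
nΣx² − (Σx)² = 341701.5 − 335704.36 = 5997.14; nΣy² − (Σy)² = 330.19 − 306.25 = 23.94
r = 263.55 / √(5997.14 × 23.94) = 263.55 / 378.9083 ≈ 0.696

0.696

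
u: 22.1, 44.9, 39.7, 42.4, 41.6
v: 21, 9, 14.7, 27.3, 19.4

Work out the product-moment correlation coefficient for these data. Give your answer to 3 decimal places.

-0.277

n = 5, Σu = 190.7, Σv = 91.4, Σu² = 7608.83, Σv² = 1859.74, Σuv = 3416.35
nΣuv − ΣuΣv = 17081.75 − 17429.98 = -348.23
nΣu² − (Σu)² = 38044.15 − 36366.49 = 1677.66; nΣv² − (Σv)² = 9298.7 − 8353.96 = 944.74
r = -348.23 / √(1677.66 × 944.74) = -348.23 / 1258.9490 ≈ -0.277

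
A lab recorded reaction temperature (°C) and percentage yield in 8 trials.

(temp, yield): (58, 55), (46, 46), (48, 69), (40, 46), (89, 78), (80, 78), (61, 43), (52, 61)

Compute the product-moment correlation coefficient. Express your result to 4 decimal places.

n = 8, Σx = 474, Σy = 476, Σx² = 30130, Σy² = 29756, Σxy = 29435
nΣxy − ΣxΣy = 235480 − 225624 = 9856
nΣx² − (Σx)² = 241040 − 224676 = 16364; nΣy² − (Σy)² = 238048 − 226576 = 11472
r = 9856 / √(16364 × 11472) = 9856 / 13701.3798 ≈ 0.7193

0.7193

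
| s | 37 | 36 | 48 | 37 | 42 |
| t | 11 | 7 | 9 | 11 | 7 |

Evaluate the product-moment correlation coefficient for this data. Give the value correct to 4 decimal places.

-0.1980

n = 5, Σs = 200, Σt = 45, Σs² = 8102, Σt² = 421, Σst = 1792
nΣst − ΣsΣt = 8960 − 9000 = -40
nΣs² − (Σs)² = 40510 − 40000 = 510; nΣt² − (Σt)² = 2105 − 2025 = 80
r = -40 / √(510 × 80) = -40 / 201.9901 ≈ -0.1980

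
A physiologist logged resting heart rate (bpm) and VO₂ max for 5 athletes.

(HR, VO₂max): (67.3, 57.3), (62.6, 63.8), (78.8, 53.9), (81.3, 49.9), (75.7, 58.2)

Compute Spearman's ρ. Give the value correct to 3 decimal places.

-0.900

Rank HR: 2, 1, 4, 5, 3
Rank VO₂max: 3, 5, 2, 1, 4
d = rank(HR) − rank(VO₂max): -1, -4, 2, 4, -1; Σd² = 38
ρ = 1 − 6Σd² / [n(n²−1)] = 1 − 6×38 / (5×24) = 1 − 228/120 ≈ -0.900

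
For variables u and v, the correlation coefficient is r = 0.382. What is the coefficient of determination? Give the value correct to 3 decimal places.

r² = (0.382)² = 0.146

0.146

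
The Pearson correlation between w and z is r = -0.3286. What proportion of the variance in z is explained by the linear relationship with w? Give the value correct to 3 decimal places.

r² = (-0.3286)² = 0.108

0.108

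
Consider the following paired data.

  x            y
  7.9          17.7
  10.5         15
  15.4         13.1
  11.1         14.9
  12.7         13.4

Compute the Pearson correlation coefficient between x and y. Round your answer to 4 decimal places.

n = 5, Σx = 57.6, Σy = 74.1, Σx² = 694.32, Σy² = 1111.47, Σxy = 834.64
nΣxy − ΣxΣy = 4173.2 − 4268.16 = -94.96
nΣx² − (Σx)² = 3471.6 − 3317.76 = 153.84; nΣy² − (Σy)² = 5557.35 − 5490.81 = 66.54
r = -94.96 / √(153.84 × 66.54) = -94.96 / 101.1757 ≈ -0.9386

-0.9386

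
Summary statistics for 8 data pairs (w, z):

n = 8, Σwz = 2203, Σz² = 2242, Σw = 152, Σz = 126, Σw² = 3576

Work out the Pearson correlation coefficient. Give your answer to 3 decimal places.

-0.454

r = (nΣwz − ΣwΣz) / √[(nΣw² − (Σw)²)(nΣz² − (Σz)²)]
Numerator: 8×2203 − 152×126 = -1528
Denominator: √[(28608 − 23104)(17936 − 15876)] = √[5504 × 2060] = 3367.2303
r = -1528 / 3367.2303 ≈ -0.454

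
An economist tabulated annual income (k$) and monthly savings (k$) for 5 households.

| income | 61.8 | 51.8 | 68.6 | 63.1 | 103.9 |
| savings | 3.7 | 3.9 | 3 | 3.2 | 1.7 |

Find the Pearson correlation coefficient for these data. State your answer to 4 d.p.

-0.9783

n = 5, Σx = 349.2, Σy = 15.5, Σx² = 25985.26, Σy² = 51.03, Σxy = 1015.03
nΣxy − ΣxΣy = 5075.15 − 5412.6 = -337.45
nΣx² − (Σx)² = 129926.3 − 121940.64 = 7985.66; nΣy² − (Σy)² = 255.15 − 240.25 = 14.9
r = -337.45 / √(7985.66 × 14.9) = -337.45 / 344.9440 ≈ -0.9783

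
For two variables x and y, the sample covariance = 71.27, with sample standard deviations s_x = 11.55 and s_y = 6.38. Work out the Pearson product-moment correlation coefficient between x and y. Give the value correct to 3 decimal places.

0.967

r = Cov(x,y) / (s_x · s_y) = 71.27 / (11.55 × 6.38)
  = 71.27 / 73.6890 ≈ 0.967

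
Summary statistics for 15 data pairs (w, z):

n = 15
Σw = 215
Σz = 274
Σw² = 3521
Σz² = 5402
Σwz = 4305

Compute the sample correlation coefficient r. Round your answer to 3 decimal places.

r = (nΣwz − ΣwΣz) / √[(nΣw² − (Σw)²)(nΣz² − (Σz)²)]
Numerator: 15×4305 − 215×274 = 5665
Denominator: √[(52815 − 46225)(81030 − 75076)] = √[6590 × 5954] = 6263.9333
r = 5665 / 6263.9333 ≈ 0.904

0.904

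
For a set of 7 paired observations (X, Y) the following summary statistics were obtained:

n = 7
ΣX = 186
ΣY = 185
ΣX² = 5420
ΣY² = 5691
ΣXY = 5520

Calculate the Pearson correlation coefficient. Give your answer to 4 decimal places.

0.9764

r = (nΣXY − ΣXΣY) / √[(nΣX² − (ΣX)²)(nΣY² − (ΣY)²)]
Numerator: 7×5520 − 186×185 = 4230
Denominator: √[(37940 − 34596)(39837 − 34225)] = √[3344 × 5612] = 4332.0351
r = 4230 / 4332.0351 ≈ 0.9764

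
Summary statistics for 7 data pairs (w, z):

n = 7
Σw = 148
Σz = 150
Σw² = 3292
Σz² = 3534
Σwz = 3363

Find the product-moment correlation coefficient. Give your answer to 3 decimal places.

0.840

r = (nΣwz − ΣwΣz) / √[(nΣw² − (Σw)²)(nΣz² − (Σz)²)]
Numerator: 7×3363 − 148×150 = 1341
Denominator: √[(23044 − 21904)(24738 − 22500)] = √[1140 × 2238] = 1597.2852
r = 1341 / 1597.2852 ≈ 0.840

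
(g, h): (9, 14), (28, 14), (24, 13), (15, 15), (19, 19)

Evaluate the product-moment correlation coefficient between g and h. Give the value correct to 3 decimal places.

n = 5, Σg = 95, Σh = 75, Σg² = 2027, Σh² = 1147, Σgh = 1416
nΣgh − ΣgΣh = 7080 − 7125 = -45
nΣg² − (Σg)² = 10135 − 9025 = 1110; nΣh² − (Σh)² = 5735 − 5625 = 110
r = -45 / √(1110 × 110) = -45 / 349.4281 ≈ -0.129

-0.129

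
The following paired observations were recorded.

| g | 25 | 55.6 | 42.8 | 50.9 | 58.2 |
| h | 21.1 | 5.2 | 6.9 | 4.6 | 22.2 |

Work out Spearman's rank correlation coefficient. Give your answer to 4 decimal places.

0.1000

Rank g: 1, 4, 2, 3, 5
Rank h: 4, 2, 3, 1, 5
d = rank(g) − rank(h): -3, 2, -1, 2, 0; Σd² = 18
ρ = 1 − 6Σd² / [n(n²−1)] = 1 − 6×18 / (5×24) = 1 − 108/120 ≈ 0.1000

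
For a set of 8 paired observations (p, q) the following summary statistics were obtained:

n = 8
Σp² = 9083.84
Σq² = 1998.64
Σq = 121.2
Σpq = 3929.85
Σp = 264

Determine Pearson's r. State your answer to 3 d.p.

-0.284

r = (nΣpq − ΣpΣq) / √[(nΣp² − (Σp)²)(nΣq² − (Σq)²)]
Numerator: 8×3929.85 − 264×121.2 = -558
Denominator: √[(72670.72 − 69696)(15989.12 − 14689.44)] = √[2974.72 × 1299.68] = 1966.2614
r = -558 / 1966.2614 ≈ -0.284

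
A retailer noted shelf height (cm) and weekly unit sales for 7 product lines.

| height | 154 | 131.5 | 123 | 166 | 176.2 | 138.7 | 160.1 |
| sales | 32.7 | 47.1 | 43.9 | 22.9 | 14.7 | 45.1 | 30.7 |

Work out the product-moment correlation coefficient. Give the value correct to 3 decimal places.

-0.951

n = 7, Σx = 1049.5, Σy = 237.1, Σx² = 159609.39, Σy² = 8931.91, Σxy = 34191.13
nΣxy − ΣxΣy = 239337.91 − 248836.45 = -9498.54
nΣx² − (Σx)² = 1117265.73 − 1101450.25 = 15815.48; nΣy² − (Σy)² = 62523.37 − 56216.41 = 6306.96
r = -9498.54 / √(15815.48 × 6306.96) = -9498.54 / 9987.3720 ≈ -0.951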